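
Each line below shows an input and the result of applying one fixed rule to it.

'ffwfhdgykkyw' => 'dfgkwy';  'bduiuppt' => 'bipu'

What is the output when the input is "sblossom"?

The pattern: sort the characters into alphabetical order, then keep every other character starting from the first (positions 1st, 3rd, 5th, ...).
On "sblossom" that produces "bmos".

bmos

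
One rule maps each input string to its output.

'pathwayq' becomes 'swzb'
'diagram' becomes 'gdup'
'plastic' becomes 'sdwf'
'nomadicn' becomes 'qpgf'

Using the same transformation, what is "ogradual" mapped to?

rugd

Looking at the pairs, the operation is to shift every letter 3 places forward in the alphabet (wrapping around), then keep every other character starting from the first (positions 1st, 3rd, 5th, ...).
For "ogradual" the result is "rugd".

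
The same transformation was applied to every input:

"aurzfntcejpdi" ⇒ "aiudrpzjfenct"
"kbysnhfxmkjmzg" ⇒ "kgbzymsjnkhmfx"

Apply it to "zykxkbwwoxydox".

zxyokdxykxboww

In each case the input is transformed by: take characters alternately from the front and the back (1st, last, 2nd, 2nd-last, ...).
For "zykxkbwwoxydox" the result is "zxyokdxykxboww".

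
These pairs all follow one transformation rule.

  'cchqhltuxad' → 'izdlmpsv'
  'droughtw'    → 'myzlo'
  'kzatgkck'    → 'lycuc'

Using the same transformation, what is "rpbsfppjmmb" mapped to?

The pattern: shift every letter 8 places backward in the alphabet (wrapping around), then delete the first 3 characters.
On "rpbsfppjmmb": the first step gives "jhtkxhhbeet", and the second then gives "kxhhbeet".
(Check on "cchqhltuxad": → "uuzizdlmpsv" → "izdlmpsv" ✓)

kxhhbeet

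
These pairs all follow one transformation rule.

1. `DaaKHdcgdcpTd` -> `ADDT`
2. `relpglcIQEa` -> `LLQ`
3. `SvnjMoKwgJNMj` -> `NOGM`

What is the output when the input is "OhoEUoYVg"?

OOG

The pattern: keep one character in every 3, starting at position 3 (positions 3rd, 6th, 9th, ...), then convert every letter to uppercase.
Working it through for "OhoEUoYVg": intermediate "oog", final "OOG".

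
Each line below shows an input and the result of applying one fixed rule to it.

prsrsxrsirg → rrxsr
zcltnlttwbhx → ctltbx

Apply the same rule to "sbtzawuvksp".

bzwvs

The transformation: keep every other character starting from the second (positions 2nd, 4th, 6th, ...).
Doing the same to "sbtzawuvksp": "bzwvs".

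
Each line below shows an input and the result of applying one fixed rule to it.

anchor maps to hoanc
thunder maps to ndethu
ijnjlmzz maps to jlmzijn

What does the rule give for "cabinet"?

inecab

Each output is the input with this applied: delete the last character, then move the first 3 characters to the end (rotate left by 3).
Applying that to "cabinet" gives "inecab".
(Check on "ijnjlmzz": → "ijnjlmz" → "jlmzijn" ✓)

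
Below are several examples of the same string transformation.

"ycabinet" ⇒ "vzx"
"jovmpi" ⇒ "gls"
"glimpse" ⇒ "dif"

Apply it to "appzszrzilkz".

What's happening: shift every letter 3 places backward in the alphabet (wrapping around), then keep only the first 3 characters.
So "appzszrzilkz" becomes "xmm".

xmm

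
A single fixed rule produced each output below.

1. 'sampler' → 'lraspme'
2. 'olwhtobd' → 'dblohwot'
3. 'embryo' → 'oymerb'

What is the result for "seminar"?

nresima

Looking at the pairs, the operation is to swap each adjacent pair of characters (1↔2, 3↔4, ...), then move the last 2 characters to the front (rotate right by 2).
So "seminar" becomes "nresima".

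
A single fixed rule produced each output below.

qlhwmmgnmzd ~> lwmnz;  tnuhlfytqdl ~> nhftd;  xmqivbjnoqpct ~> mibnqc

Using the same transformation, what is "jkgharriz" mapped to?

khri

In each case the input is transformed by: keep every other character starting from the second (positions 2nd, 4th, 6th, ...).
Doing the same to "jkgharriz": "khri".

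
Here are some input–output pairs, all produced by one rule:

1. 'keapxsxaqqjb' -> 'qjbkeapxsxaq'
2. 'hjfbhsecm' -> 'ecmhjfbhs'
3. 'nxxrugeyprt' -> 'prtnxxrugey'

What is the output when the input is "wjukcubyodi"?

odiwjukcuby

What's happening: move the last 3 characters to the front (rotate right by 3).
Doing the same to "wjukcubyodi": "odiwjukcuby".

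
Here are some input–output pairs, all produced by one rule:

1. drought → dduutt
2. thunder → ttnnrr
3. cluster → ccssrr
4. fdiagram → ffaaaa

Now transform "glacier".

Rule — keep one character in every 3, starting at position 1 (positions 1st, 4th, 7th, ...), then double every character.
Starting from "glacier": after the first operation, "gcr"; after the second, "ggccrr".

ggccrr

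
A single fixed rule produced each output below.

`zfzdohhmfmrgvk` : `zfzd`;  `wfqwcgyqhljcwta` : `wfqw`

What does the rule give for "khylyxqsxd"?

Each output is the input with this applied: keep only the first 4 characters.
On "khylyxqsxd" that produces "khyl".

khyl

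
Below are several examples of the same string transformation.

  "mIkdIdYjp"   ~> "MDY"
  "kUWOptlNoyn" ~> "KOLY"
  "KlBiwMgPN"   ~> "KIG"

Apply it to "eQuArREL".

EAE

In each case the input is transformed by: keep one character in every 3, starting at position 1 (positions 1st, 4th, 7th, ...), then convert every letter to uppercase.
"eQuArREL" → "eAE" → "EAE".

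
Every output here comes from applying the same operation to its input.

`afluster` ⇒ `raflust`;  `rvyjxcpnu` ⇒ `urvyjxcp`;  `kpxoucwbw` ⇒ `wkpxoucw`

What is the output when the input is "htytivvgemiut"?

thtytivvgemi

The pattern: move the last 2 characters to the front (rotate right by 2), then delete the first character.
For "htytivvgemiut", step one produces "uthtytivvgemi"; step two turns that into "thtytivvgemi".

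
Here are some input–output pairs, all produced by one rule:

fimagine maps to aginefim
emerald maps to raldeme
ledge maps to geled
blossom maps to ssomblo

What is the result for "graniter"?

Rule — move the first 3 characters to the end (rotate left by 3).
For "graniter" the result is "nitergra".

nitergra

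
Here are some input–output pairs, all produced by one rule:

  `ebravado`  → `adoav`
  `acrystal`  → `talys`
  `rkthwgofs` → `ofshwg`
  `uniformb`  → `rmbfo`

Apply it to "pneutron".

ronut

The rule is to delete the first 3 characters, then move the last 3 characters to the front (rotate right by 3).
Applying that to "pneutron" gives "ronut".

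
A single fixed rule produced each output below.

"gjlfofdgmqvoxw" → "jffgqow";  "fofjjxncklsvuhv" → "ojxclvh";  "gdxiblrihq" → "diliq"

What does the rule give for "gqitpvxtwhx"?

qtvth

The pattern: keep every other character starting from the second (positions 2nd, 4th, 6th, ...).
Doing the same to "gqitpvxtwhx": "qtvth".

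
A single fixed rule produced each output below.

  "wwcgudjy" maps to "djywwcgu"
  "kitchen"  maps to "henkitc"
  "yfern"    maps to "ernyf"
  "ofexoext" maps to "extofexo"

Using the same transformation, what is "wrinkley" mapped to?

leywrink

What's happening: move the last 3 characters to the front (rotate right by 3).
On "wrinkley" that produces "leywrink".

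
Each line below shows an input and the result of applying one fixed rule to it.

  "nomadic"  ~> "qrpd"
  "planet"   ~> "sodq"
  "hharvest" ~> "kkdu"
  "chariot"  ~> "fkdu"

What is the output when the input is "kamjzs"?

Rule — shift every letter 3 places forward in the alphabet (wrapping around), then keep only the first 4 characters.
For "kamjzs", step one produces "ndpmcv"; step two turns that into "ndpm".

ndpm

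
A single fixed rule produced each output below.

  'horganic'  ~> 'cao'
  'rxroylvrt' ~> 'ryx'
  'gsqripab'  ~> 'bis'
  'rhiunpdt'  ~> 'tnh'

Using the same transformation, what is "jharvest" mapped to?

Looking at the pairs, the operation is to keep one character in every 3, starting at position 2 (positions 2nd, 5th, 8th, ...), then reverse the string.
On "jharvest" that produces "tvh".

tvh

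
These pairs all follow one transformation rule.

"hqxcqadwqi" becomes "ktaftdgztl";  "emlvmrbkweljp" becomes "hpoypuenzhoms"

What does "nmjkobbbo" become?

qpmnreeer

The transformation: shift every letter 3 places forward in the alphabet (wrapping around).
So "nmjkobbbo" becomes "qpmnreeer".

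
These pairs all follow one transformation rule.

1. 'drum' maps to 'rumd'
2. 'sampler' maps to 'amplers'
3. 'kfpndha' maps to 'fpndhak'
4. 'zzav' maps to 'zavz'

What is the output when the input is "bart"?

In each case the input is transformed by: move the first character to the end.
Applying that to "bart" gives "artb".

artb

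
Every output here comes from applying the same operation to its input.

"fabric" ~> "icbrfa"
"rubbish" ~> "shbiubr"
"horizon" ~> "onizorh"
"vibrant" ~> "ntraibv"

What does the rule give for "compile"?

lepiomc

The transformation: reverse the string, then swap each adjacent pair of characters (1↔2, 3↔4, ...).
For "compile", step one produces "elipmoc"; step two turns that into "lepiomc".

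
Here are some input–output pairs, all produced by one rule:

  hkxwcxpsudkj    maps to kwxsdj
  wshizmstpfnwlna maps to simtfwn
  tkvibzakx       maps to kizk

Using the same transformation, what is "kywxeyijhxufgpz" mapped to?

yxyjxfp

Rule — keep every other character starting from the second (positions 2nd, 4th, 6th, ...).
Applying that to "kywxeyijhxufgpz" gives "yxyjxfp".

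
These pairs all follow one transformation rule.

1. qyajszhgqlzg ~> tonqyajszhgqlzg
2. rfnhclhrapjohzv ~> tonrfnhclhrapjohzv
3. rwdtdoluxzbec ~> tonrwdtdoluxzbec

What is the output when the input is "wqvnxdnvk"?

tonwqvnxdnvk

Looking at the pairs, the operation is to prepend "ton".
So "wqvnxdnvk" becomes "tonwqvnxdnvk".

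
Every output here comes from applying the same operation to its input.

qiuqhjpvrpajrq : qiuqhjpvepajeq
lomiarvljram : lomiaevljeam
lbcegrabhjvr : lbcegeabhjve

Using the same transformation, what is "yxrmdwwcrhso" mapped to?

yxemdwwcehso

Looking at the pairs, the operation is to replace every "r" with "e".
"yxrmdwwcrhso" → "yxemdwwcehso".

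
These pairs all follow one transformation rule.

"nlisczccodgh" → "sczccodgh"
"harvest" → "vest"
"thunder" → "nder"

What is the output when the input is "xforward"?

The rule is to delete the first 3 characters.
For "xforward" the result is "rward".

rward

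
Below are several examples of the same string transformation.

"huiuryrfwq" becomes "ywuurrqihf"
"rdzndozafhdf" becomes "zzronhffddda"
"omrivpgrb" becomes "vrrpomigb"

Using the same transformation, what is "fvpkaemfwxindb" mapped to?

xwvpnmkiffedba

The transformation: sort the characters into reverse alphabetical order.
For "fvpkaemfwxindb" the result is "xwvpnmkiffedba".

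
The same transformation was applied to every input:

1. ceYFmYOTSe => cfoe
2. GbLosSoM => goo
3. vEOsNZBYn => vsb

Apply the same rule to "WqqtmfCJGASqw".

wtcaw

Rule — keep one character in every 3, starting at position 1 (positions 1st, 4th, 7th, ...), then convert every letter to lowercase.
"WqqtmfCJGASqw" → "WtCAw" → "wtcaw".
(Check on "ceYFmYOTSe": → "cFOe" → "cfoe" ✓)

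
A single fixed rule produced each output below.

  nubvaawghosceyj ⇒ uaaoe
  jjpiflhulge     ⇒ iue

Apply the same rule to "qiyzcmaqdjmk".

Rule — keep only the vowels.
So "qiyzcmaqdjmk" becomes "ia".

ia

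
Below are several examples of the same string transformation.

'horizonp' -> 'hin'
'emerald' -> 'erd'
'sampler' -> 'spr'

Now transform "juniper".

The pattern: keep one character in every 3, starting at position 1 (positions 1st, 4th, 7th, ...).
"juniper" → "jir".

jir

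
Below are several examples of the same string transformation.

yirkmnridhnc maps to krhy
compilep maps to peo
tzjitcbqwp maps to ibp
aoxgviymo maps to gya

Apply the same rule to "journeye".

Looking at the pairs, the operation is to move the first 2 characters to the end (rotate left by 2), then keep one character in every 3, starting at position 2 (positions 2nd, 5th, 8th, ...).
On "journeye": the first step gives "urneyejo", and the second then gives "ryo".

ryo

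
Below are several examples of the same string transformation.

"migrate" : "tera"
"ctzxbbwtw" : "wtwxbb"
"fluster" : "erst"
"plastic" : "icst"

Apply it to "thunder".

ernd

Each output is the input with this applied: delete the first 3 characters, then swap the front and back halves of the string.
For "thunder", step one produces "nder"; step two turns that into "ernd".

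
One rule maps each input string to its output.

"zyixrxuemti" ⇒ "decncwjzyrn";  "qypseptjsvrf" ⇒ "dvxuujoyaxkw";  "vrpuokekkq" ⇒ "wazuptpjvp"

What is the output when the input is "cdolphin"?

ihqtmusn

The pattern: swap each adjacent pair of characters (1↔2, 3↔4, ...), then shift every letter 5 places forward in the alphabet (wrapping around).
Working it through for "cdolphin": intermediate "dclohpni", final "ihqtmusn".
(Check on "vrpuokekkq": → "rvupkokeqk" → "wazuptpjvp" ✓)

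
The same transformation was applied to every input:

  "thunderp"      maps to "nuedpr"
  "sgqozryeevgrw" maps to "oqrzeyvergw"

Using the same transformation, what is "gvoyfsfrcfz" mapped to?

What's happening: delete the first 2 characters, then swap each adjacent pair of characters (1↔2, 3↔4, ...).
For "gvoyfsfrcfz" the result is "yosfrffcz".
(Check on "thunderp": → "underp" → "nuedpr" ✓)

yosfrffcz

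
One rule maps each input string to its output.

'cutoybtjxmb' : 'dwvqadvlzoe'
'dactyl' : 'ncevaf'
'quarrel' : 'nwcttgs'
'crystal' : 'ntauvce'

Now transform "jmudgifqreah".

jowfikhstgcl

Each output is the input with this applied: swap the first and last characters, then shift every letter 2 places forward in the alphabet (wrapping around).
Starting from "jmudgifqreah": after the first operation, "hmudgifqreaj"; after the second, "jowfikhstgcl".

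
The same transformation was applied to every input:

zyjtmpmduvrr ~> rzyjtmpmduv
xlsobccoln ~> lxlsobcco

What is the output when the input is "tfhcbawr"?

Looking at the pairs, the operation is to delete the last character, then move the last character to the front.
Applying that to "tfhcbawr" gives "wtfhcba".
(Check on "xlsobccoln": → "xlsobccol" → "lxlsobcco" ✓)

wtfhcba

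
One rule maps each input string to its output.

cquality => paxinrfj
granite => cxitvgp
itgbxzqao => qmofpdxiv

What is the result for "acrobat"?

Each output is the input with this applied: move the first 3 characters to the end (rotate left by 3), then shift every letter 11 places backward in the alphabet (wrapping around).
Working it through for "acrobat": intermediate "obatacr", final "dqpiprg".

dqpiprg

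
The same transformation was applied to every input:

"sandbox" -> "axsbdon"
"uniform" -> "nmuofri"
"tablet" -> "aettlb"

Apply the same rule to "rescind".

edricns

Rule — swap each adjacent pair of characters (1↔2, 3↔4, ...), then take characters alternately from the front and the back (1st, last, 2nd, 2nd-last, ...).
Working it through for "rescind": intermediate "ercsnid", final "edricns".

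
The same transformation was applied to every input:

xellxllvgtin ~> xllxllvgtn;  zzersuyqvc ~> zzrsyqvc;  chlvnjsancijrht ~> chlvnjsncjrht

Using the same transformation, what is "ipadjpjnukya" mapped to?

What's happening: remove every vowel.
For "ipadjpjnukya" the result is "pdjpjnky".

pdjpjnky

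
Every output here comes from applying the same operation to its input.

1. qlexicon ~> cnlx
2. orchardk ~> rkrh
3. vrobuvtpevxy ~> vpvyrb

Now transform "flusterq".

eqls

Each output is the input with this applied: keep every other character starting from the second (positions 2nd, 4th, 6th, ...), then move the first 2 characters to the end (rotate left by 2).
On "flusterq": the first step gives "lseq", and the second then gives "eqls".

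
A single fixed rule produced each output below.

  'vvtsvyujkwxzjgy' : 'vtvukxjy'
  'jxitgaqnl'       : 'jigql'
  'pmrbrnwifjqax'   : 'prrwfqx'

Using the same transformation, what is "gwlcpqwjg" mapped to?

Each output is the input with this applied: keep every other character starting from the first (positions 1st, 3rd, 5th, ...).
So "gwlcpqwjg" becomes "glpwg".

glpwg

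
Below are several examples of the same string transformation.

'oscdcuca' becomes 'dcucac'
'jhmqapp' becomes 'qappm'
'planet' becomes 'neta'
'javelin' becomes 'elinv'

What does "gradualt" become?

dualta

Rule — delete the first 2 characters, then move the first character to the end.
Applying that to "gradualt" gives "dualta".
(Check on "oscdcuca": → "cdcuca" → "dcucac" ✓)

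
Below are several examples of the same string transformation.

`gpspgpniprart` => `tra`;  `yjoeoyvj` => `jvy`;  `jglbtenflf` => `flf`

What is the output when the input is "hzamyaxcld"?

dlc

In each case the input is transformed by: reverse the string, then keep only the first 3 characters.
For "hzamyaxcld", step one produces "dlcxaymazh"; step two turns that into "dlc".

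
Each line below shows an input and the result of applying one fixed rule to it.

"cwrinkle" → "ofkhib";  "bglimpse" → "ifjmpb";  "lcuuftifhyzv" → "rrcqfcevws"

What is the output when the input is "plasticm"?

xpqfzj

Looking at the pairs, the operation is to shift every letter 3 places backward in the alphabet (wrapping around), then delete the first 2 characters.
On "plasticm": the first step gives "mixpqfzj", and the second then gives "xpqfzj".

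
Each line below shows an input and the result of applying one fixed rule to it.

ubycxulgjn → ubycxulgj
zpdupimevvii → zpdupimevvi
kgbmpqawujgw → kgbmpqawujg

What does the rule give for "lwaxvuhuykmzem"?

In each case the input is transformed by: delete the last character.
For "lwaxvuhuykmzem" the result is "lwaxvuhuykmze".

lwaxvuhuykmze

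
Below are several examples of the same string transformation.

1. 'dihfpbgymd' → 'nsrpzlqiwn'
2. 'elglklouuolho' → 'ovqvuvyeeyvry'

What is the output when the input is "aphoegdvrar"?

kzryoqnfbkb

The transformation: shift every letter 10 places forward in the alphabet (wrapping around).
Applying that to "aphoegdvrar" gives "kzryoqnfbkb".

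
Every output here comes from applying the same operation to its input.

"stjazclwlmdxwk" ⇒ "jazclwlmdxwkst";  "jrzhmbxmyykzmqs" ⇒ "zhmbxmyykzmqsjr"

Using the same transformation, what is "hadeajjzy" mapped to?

What's happening: move the first 2 characters to the end (rotate left by 2).
Doing the same to "hadeajjzy": "deajjzyha".

deajjzyha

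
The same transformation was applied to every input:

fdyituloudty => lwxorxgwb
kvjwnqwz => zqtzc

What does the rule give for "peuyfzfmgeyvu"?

bicipjhbyx

Each output is the input with this applied: shift every letter 3 places forward in the alphabet (wrapping around), then delete the first 3 characters.
Applying both steps to "peuyfzfmgeyvu": "shxbicipjhbyx", then "bicipjhbyx".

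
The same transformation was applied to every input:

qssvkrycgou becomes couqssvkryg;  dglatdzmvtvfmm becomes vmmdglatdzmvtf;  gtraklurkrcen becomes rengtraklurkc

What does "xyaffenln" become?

Rule — move the last 3 characters to the front (rotate right by 3), then swap the first and last characters.
For "xyaffenln", step one produces "nlnxyaffe"; step two turns that into "elnxyaffn".

elnxyaffn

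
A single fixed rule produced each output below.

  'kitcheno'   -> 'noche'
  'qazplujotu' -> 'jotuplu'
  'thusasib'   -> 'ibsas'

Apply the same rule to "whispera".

raspe

What's happening: delete the first 3 characters, then move the first 3 characters to the end (rotate left by 3).
Starting from "whispera": after the first operation, "spera"; after the second, "raspe".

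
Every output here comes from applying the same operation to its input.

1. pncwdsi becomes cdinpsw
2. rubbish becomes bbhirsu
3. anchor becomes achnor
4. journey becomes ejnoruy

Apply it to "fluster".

eflrstu

Looking at the pairs, the operation is to sort the characters into alphabetical order.
For "fluster" the result is "eflrstu".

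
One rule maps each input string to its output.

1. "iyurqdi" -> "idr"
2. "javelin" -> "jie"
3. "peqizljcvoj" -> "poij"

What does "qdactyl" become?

In each case the input is transformed by: take characters alternately from the front and the back (1st, last, 2nd, 2nd-last, ...), then keep one character in every 3, starting at position 1 (positions 1st, 4th, 7th, ...).
Working it through for "qdactyl": intermediate "qldyatc", final "qyc".

qyc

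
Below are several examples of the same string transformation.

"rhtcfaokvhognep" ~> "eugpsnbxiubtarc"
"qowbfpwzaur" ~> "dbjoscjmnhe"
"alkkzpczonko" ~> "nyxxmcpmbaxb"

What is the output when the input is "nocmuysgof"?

abpzhlftbs

The pattern: shift every letter 13 places forward in the alphabet (wrapping around) — i.e. ROT13.
Doing the same to "nocmuysgof": "abpzhlftbs".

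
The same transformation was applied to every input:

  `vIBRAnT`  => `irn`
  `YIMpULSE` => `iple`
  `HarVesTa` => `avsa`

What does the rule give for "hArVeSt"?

avs

Looking at the pairs, the operation is to keep every other character starting from the second (positions 2nd, 4th, 6th, ...), then convert every letter to lowercase.
For "hArVeSt", step one produces "AVS"; step two turns that into "avs".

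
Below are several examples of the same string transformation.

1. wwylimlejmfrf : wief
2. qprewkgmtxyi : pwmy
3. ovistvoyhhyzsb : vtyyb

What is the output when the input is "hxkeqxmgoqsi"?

xqgs

Rule — keep one character in every 3, starting at position 2 (positions 2nd, 5th, 8th, ...).
Applying that to "hxkeqxmgoqsi" gives "xqgs".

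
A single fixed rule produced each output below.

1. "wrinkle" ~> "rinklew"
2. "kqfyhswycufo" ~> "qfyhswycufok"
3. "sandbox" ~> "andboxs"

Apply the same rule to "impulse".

Rule — move the first character to the end.
So "impulse" becomes "mpulsei".

mpulsei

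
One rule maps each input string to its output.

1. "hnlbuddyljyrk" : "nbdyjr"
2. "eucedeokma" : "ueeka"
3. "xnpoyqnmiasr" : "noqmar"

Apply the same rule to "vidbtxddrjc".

ibxdj

Rule — keep every other character starting from the second (positions 2nd, 4th, 6th, ...).
"vidbtxddrjc" → "ibxdj".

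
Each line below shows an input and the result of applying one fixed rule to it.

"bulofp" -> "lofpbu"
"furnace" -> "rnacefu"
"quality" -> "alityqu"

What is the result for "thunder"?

Each output is the input with this applied: move the first 2 characters to the end (rotate left by 2).
Applying that to "thunder" gives "underth".

underth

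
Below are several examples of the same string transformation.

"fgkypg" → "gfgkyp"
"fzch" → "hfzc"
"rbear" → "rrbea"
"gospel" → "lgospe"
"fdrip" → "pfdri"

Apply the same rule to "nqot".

Rule — move the last character to the front.
Doing the same to "nqot": "tnqo".

tnqo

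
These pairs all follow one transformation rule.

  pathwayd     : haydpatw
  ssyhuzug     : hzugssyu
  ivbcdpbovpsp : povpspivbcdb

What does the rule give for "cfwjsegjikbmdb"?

gikbmdbcfwjsej

The transformation: swap the front and back halves of the string, then swap the first and last characters.
Applying both steps to "cfwjsegjikbmdb": "jikbmdbcfwjseg", then "gikbmdbcfwjsej".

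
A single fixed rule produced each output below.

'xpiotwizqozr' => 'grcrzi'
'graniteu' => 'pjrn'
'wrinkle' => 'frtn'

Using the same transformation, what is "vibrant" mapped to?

ekjc

Looking at the pairs, the operation is to keep every other character starting from the first (positions 1st, 3rd, 5th, ...), then shift every letter 9 places forward in the alphabet (wrapping around).
"vibrant" → "vbat" → "ekjc".
(Check on "wrinkle": → "wike" → "frtn" ✓)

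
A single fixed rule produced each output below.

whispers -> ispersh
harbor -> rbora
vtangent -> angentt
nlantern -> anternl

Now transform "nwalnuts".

The transformation: delete the first character, then move the first character to the end.
So "nwalnuts" becomes "alnutsw".
(Check on "vtangent": → "tangent" → "angentt" ✓)

alnutsw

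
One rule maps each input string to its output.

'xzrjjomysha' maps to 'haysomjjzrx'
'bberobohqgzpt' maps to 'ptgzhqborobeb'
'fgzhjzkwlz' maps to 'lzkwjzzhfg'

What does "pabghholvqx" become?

qxlvhoghabp

In each case the input is transformed by: reverse the string, then swap each adjacent pair of characters (1↔2, 3↔4, ...).
On "pabghholvqx" that produces "qxlvhoghabp".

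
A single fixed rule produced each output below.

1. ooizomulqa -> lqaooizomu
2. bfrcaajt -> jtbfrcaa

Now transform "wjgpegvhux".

What's happening: swap the front and back halves of the string, then move the first 2 characters to the end (rotate left by 2).
Working it through for "wjgpegvhux": intermediate "gvhuxwjgpe", final "huxwjgpegv".

huxwjgpegv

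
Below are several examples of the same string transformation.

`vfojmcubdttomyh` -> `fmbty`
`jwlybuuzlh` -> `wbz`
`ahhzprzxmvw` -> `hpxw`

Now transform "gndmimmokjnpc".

The rule is to keep one character in every 3, starting at position 2 (positions 2nd, 5th, 8th, ...).
For "gndmimmokjnpc" the result is "nion".

nion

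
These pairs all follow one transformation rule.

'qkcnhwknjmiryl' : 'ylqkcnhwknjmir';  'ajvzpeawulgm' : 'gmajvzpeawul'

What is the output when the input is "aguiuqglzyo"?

yoaguiuqglz

Rule — move the last 2 characters to the front (rotate right by 2).
For "aguiuqglzyo" the result is "yoaguiuqglz".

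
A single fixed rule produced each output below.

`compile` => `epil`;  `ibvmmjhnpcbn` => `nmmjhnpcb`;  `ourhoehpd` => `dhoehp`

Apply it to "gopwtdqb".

In each case the input is transformed by: delete the first 3 characters, then move the last character to the front.
On "gopwtdqb": the first step gives "wtdqb", and the second then gives "bwtdq".
(Check on "compile": → "pile" → "epil" ✓)

bwtdq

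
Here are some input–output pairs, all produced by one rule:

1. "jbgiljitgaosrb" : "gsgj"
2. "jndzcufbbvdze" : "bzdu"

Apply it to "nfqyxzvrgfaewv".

geqz

The transformation: keep one character in every 3, starting at position 3 (positions 3rd, 6th, 9th, ...), then move the first 2 characters to the end (rotate left by 2).
Applying both steps to "nfqyxzvrgfaewv": "qzge", then "geqz".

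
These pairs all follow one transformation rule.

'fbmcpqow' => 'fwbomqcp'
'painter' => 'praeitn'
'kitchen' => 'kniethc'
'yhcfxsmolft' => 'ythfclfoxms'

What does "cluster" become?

Rule — take characters alternately from the front and the back (1st, last, 2nd, 2nd-last, ...).
Doing the same to "cluster": "crleuts".

crleuts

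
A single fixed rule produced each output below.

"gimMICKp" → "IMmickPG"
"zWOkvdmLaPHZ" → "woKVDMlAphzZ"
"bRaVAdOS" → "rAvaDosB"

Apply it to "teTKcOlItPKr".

Each output is the input with this applied: move the first character to the end, then flip the case of every letter.
Working it through for "teTKcOlItPKr": intermediate "eTKcOlItPKrt", final "EtkCoLiTpkRT".

EtkCoLiTpkRT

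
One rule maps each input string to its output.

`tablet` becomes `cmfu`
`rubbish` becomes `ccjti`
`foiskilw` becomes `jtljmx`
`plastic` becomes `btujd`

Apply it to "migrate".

hsbuf

The pattern: delete the first 2 characters, then shift every letter 1 place forward in the alphabet (wrapping around).
On "migrate": the first step gives "grate", and the second then gives "hsbuf".
(Check on "rubbish": → "bbish" → "ccjti" ✓)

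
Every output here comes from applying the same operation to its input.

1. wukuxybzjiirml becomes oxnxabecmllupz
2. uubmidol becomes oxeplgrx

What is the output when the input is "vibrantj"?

The rule is to swap the first and last characters, then shift every letter 3 places forward in the alphabet (wrapping around).
Applying both steps to "vibrantj": "jibrantv", then "mleudqwy".

mleudqwy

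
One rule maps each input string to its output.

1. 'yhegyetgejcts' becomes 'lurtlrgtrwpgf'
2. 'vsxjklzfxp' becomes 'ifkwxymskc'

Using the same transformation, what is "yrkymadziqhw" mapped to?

The pattern: shift every letter 13 places forward in the alphabet (wrapping around) — i.e. ROT13.
For "yrkymadziqhw" the result is "lexlznqmvduj".

lexlznqmvduj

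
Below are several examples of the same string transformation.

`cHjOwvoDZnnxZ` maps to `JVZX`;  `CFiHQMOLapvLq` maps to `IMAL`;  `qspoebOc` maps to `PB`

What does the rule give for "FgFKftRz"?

FT

Looking at the pairs, the operation is to keep one character in every 3, starting at position 3 (positions 3rd, 6th, 9th, ...), then convert every letter to uppercase.
On "FgFKftRz" that produces "FT".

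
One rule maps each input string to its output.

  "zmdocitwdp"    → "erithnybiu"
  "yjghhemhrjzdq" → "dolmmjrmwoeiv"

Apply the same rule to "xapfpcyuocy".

cfukuhdzthd

In each case the input is transformed by: shift every letter 5 places forward in the alphabet (wrapping around).
Doing the same to "xapfpcyuocy": "cfukuhdzthd".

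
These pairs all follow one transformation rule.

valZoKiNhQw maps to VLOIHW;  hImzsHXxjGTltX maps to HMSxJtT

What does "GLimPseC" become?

What's happening: flip the case of every letter, then keep every other character starting from the first (positions 1st, 3rd, 5th, ...).
Doing the same to "GLimPseC": "gIpE".

gIpE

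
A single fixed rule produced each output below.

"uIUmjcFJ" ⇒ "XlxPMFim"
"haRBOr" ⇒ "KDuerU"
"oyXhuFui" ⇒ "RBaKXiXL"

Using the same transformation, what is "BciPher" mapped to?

eFLsKHU

In each case the input is transformed by: shift every letter 3 places forward in the alphabet (wrapping around), then flip the case of every letter.
Applying both steps to "BciPher": "EflSkhu", then "eFLsKHU".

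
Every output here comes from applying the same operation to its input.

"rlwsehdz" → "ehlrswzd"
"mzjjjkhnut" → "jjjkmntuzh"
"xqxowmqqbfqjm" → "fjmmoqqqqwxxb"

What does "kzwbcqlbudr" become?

bcdklqruwzb

The transformation: sort the characters into alphabetical order, then move the first character to the end.
Starting from "kzwbcqlbudr": after the first operation, "bbcdklqruwz"; after the second, "bcdklqruwzb".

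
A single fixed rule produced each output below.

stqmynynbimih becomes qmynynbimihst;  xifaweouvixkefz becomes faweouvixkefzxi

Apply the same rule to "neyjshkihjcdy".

Looking at the pairs, the operation is to move the first 2 characters to the end (rotate left by 2).
Applying that to "neyjshkihjcdy" gives "yjshkihjcdyne".

yjshkihjcdyne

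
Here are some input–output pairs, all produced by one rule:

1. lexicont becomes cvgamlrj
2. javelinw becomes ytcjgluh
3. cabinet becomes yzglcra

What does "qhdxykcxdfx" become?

fbvwiavbdvo

The transformation: shift every letter 2 places backward in the alphabet (wrapping around), then move the first character to the end.
Applying both steps to "qhdxykcxdfx": "ofbvwiavbdv", then "fbvwiavbdvo".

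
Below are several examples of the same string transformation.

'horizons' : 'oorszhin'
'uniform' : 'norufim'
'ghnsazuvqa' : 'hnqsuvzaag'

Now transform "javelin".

jlnvaei

What's happening: sort the characters into alphabetical order, then move the first 3 characters to the end (rotate left by 3).
Starting from "javelin": after the first operation, "aeijlnv"; after the second, "jlnvaei".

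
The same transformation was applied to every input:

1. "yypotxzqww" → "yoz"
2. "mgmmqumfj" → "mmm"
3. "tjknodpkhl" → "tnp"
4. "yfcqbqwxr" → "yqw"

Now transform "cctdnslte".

cdl

The transformation: delete the last 2 characters, then keep one character in every 3, starting at position 1 (positions 1st, 4th, 7th, ...).
For "cctdnslte", step one produces "cctdnsl"; step two turns that into "cdl".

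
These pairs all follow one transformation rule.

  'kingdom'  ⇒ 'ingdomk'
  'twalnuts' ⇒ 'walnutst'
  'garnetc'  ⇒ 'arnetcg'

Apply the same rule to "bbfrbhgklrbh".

bfrbhgklrbhb

The rule is to move the first character to the end.
Doing the same to "bbfrbhgklrbh": "bfrbhgklrbhb".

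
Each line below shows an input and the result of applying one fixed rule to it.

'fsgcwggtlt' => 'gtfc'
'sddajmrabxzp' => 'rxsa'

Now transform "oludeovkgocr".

Looking at the pairs, the operation is to keep one character in every 3, starting at position 1 (positions 1st, 4th, 7th, ...), then swap the front and back halves of the string.
On "oludeovkgocr" that produces "vood".

vood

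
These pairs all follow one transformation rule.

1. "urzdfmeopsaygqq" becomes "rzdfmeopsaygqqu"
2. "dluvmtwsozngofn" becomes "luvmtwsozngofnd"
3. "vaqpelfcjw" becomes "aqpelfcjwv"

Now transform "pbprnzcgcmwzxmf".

What's happening: move the first character to the end.
On "pbprnzcgcmwzxmf" that produces "bprnzcgcmwzxmfp".

bprnzcgcmwzxmfp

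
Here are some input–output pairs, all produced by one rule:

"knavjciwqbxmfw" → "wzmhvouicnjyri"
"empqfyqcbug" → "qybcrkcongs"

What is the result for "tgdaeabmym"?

fspmqmnyky

Rule — shift every letter 12 places forward in the alphabet (wrapping around).
"tgdaeabmym" → "fspmqmnyky".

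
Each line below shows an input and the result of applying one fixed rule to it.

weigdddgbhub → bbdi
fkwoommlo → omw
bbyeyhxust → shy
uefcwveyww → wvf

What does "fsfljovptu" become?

tof

The pattern: keep one character in every 3, starting at position 3 (positions 3rd, 6th, 9th, ...), then reverse the string.
On "fsfljovptu": the first step gives "fot", and the second then gives "tof".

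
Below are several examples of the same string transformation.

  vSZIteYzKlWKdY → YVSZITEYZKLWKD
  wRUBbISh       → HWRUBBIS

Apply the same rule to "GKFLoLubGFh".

The rule is to move the last character to the front, then convert every letter to uppercase.
"GKFLoLubGFh" → "hGKFLoLubGF" → "HGKFLOLUBGF".

HGKFLOLUBGF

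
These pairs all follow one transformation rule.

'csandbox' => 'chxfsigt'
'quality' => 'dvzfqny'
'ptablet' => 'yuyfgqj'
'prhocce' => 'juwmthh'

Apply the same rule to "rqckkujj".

owvhppzo

Rule — move the last character to the front, then shift every letter 5 places forward in the alphabet (wrapping around).
Starting from "rqckkujj": after the first operation, "jrqckkuj"; after the second, "owvhppzo".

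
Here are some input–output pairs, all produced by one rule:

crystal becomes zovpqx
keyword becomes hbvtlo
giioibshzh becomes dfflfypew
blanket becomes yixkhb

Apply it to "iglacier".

fdixzfb

Looking at the pairs, the operation is to shift every letter 3 places backward in the alphabet (wrapping around), then delete the last character.
Starting from "iglacier": after the first operation, "fdixzfbo"; after the second, "fdixzfb".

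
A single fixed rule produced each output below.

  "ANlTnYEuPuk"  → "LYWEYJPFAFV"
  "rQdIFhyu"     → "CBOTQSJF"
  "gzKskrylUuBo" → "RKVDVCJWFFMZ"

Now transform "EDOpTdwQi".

POZAEOHBT

The transformation: shift every letter 11 places forward in the alphabet (wrapping around), then convert every letter to uppercase.
"EDOpTdwQi" → "POZaEohBt" → "POZAEOHBT".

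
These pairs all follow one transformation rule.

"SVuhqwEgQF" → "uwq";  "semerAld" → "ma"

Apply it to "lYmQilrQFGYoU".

In each case the input is transformed by: keep one character in every 3, starting at position 3 (positions 3rd, 6th, 9th, ...), then convert every letter to lowercase.
Working it through for "lYmQilrQFGYoU": intermediate "mlFo", final "mlfo".
(Check on "semerAld": → "mA" → "ma" ✓)

mlfo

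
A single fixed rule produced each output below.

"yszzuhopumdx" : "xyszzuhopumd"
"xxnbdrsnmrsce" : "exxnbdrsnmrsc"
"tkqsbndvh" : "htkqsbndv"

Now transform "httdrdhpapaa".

The pattern: move the last character to the front.
"httdrdhpapaa" → "ahttdrdhpapa".

ahttdrdhpapa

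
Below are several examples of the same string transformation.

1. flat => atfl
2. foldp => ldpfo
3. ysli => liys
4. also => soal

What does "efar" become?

aref

Rule — move the first 2 characters to the end (rotate left by 2).
"efar" → "aref".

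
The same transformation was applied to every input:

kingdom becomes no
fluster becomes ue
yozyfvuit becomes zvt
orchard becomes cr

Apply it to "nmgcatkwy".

What's happening: keep one character in every 3, starting at position 3 (positions 3rd, 6th, 9th, ...).
On "nmgcatkwy" that produces "gty".

gty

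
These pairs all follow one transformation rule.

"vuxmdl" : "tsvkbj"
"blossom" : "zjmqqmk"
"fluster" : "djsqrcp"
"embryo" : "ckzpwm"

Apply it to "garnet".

Each output is the input with this applied: shift every letter 2 places backward in the alphabet (wrapping around).
Doing the same to "garnet": "eyplcr".

eyplcr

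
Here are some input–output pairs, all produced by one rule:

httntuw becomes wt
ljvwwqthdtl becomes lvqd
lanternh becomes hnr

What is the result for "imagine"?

The pattern: move the last 2 characters to the front (rotate right by 2), then keep one character in every 3, starting at position 2 (positions 2nd, 5th, 8th, ...).
Working it through for "imagine": intermediate "neimagi", final "ea".

ea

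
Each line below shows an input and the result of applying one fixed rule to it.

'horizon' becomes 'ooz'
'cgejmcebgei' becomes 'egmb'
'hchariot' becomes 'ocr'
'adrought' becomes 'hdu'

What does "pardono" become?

The transformation: move the last 2 characters to the front (rotate right by 2), then keep one character in every 3, starting at position 1 (positions 1st, 4th, 7th, ...).
Applying both steps to "pardono": "nopardo", then "nao".

nao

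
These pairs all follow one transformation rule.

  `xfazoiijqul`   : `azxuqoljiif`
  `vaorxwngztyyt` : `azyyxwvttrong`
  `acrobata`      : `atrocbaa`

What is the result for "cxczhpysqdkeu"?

The rule is to sort the characters into reverse alphabetical order, then move the last character to the front.
On "cxczhpysqdkeu": the first step gives "zyxusqpkhedcc", and the second then gives "czyxusqpkhedc".

czyxusqpkhedc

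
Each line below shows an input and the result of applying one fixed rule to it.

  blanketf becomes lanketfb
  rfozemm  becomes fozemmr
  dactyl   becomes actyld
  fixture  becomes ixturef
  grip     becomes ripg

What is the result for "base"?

What's happening: move the first character to the end.
Applying that to "base" gives "aseb".

aseb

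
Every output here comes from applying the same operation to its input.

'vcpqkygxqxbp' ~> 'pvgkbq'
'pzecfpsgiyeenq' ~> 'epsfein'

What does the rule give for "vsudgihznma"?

The rule is to keep every other character starting from the first (positions 1st, 3rd, 5th, ...), then swap each adjacent pair of characters (1↔2, 3↔4, ...).
On "vsudgihznma": the first step gives "vughna", and the second then gives "uvhgan".
(Check on "pzecfpsgiyeenq": → "pefsien" → "epsfein" ✓)

uvhgan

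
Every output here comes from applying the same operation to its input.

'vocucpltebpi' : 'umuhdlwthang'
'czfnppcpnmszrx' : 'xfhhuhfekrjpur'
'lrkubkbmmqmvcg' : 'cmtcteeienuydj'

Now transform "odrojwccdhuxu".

jgbouuvzmpmgv

Rule — move the first 2 characters to the end (rotate left by 2), then shift every letter 8 places backward in the alphabet (wrapping around).
Starting from "odrojwccdhuxu": after the first operation, "rojwccdhuxuod"; after the second, "jgbouuvzmpmgv".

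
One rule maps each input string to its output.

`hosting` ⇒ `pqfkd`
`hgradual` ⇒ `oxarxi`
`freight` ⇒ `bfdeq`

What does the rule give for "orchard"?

zexoa

The transformation: shift every letter 3 places backward in the alphabet (wrapping around), then delete the first 2 characters.
On "orchard": the first step gives "lozexoa", and the second then gives "zexoa".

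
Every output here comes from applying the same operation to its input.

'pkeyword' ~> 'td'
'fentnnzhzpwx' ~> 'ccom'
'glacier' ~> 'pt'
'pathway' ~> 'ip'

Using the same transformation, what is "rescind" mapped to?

The transformation: shift every letter 11 places backward in the alphabet (wrapping around), then keep one character in every 3, starting at position 3 (positions 3rd, 6th, 9th, ...).
Applying that to "rescind" gives "hc".

hc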